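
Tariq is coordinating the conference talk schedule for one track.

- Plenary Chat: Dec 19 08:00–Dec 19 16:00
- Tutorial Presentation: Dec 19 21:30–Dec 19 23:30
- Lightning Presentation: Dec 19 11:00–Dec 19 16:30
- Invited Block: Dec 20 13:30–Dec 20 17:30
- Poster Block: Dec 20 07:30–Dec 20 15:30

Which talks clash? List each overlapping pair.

Sorted by start: Plenary Chat, Lightning Presentation, Tutorial Presentation, Poster Block, Invited Block.
Lightning Presentation starts before Plenary Chat ends → Plenary Chat and Lightning Presentation overlap.
Tutorial Presentation starts after Plenary Chat ends; Plenary Chat is clear from here.
Tutorial Presentation starts after Lightning Presentation ends; Lightning Presentation is clear from here.
Poster Block starts after Tutorial Presentation ends; Tutorial Presentation is clear from here.
Invited Block starts before Poster Block ends → Poster Block and Invited Block overlap.

Invited Block & Poster Block, Lightning Presentation & Plenary Chat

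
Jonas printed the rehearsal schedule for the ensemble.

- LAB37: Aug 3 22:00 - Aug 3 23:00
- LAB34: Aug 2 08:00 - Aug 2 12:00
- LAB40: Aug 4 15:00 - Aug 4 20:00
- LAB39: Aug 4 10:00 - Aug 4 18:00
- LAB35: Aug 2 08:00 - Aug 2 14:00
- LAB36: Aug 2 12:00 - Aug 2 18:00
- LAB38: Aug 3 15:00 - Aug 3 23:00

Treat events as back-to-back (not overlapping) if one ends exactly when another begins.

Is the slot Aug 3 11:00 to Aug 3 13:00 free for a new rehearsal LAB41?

LAB34: ends Aug 2 12:00 at or before LAB41 starts Aug 3 11:00 → clear.
LAB35: ends Aug 2 14:00 at or before LAB41 starts Aug 3 11:00 → clear.
LAB36: ends Aug 2 18:00 at or before LAB41 starts Aug 3 11:00 → clear.
LAB38: starts Aug 3 15:00 at or after LAB41 ends Aug 3 13:00 → clear.
LAB37: starts Aug 3 22:00 at or after LAB41 ends Aug 3 13:00 → clear.
LAB39: starts Aug 4 10:00 at or after LAB41 ends Aug 3 13:00 → clear.
LAB40: starts Aug 4 15:00 at or after LAB41 ends Aug 3 13:00 → clear.

Yes — the slot is free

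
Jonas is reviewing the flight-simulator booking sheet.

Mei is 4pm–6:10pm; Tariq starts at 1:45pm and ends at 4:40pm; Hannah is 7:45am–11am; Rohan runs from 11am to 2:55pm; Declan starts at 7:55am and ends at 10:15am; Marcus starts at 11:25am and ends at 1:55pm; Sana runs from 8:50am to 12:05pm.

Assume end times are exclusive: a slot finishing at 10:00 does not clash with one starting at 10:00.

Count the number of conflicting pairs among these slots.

9

Check each pair: they overlap iff neither finishes before the other starts.
Sorted by start: Hannah, Declan, Sana, Rohan, Marcus, Tariq, Mei.
Declan starts before Hannah ends → Hannah and Declan overlap.
Sana starts before Hannah ends → Hannah and Sana overlap.
Rohan starts exactly when Hannah ends (back-to-back, no overlap), so Hannah has no further overlaps.
Sana starts before Declan ends → Declan and Sana overlap.
Rohan starts after Declan ends, so Declan has no further overlaps.
Rohan starts before Sana ends → Sana and Rohan overlap.
Marcus starts before Sana ends → Sana and Marcus overlap.
Tariq starts after Sana ends, so Sana has no further overlaps.
Marcus starts before Rohan ends → Rohan and Marcus overlap.
Tariq starts before Rohan ends → Rohan and Tariq overlap.
Mei starts after Rohan ends.
Tariq starts before Marcus ends → Marcus and Tariq overlap.
Mei starts after Marcus ends.
Mei starts before Tariq ends → Tariq and Mei overlap.
Overlapping pairs: Declan & Hannah, Declan & Sana, Hannah & Sana, Marcus & Rohan, Marcus & Sana, Marcus & Tariq, Mei & Tariq, Rohan & Sana, Rohan & Tariq — 9 in total.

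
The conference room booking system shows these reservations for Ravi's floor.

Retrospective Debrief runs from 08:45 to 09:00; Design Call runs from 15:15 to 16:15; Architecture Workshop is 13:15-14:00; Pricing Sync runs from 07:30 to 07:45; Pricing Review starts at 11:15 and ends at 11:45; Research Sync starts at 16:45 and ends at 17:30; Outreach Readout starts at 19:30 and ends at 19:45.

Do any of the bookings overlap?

Check each pair: they overlap iff neither finishes before the other starts.
Sorted by start: Pricing Sync, Retrospective Debrief, Pricing Review, Architecture Workshop, Design Call, Research Sync, Outreach Readout.
Retrospective Debrief starts after Pricing Sync ends — done with Pricing Sync.
Pricing Review starts after Retrospective Debrief ends — done with Retrospective Debrief.
Architecture Workshop starts after Pricing Review ends — done with Pricing Review.
Design Call starts after Architecture Workshop ends — done with Architecture Workshop.
Research Sync starts after Design Call ends — done with Design Call.
Outreach Readout starts after Research Sync ends.
Every pair is clear; the schedule has no overlaps.

No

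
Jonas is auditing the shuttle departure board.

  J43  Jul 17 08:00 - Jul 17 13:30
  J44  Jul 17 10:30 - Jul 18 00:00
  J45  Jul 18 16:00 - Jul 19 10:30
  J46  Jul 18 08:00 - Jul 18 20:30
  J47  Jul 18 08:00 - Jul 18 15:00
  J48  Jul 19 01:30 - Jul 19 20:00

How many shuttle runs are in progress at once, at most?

Sort all start/end points and keep a running count:
Jul 17 08:00 start J43 → 1
Jul 17 10:30 start J44 → 2
Jul 17 13:30 end J43 → 1
Jul 18 00:00 end J44 → 0
Jul 18 08:00 start J46 → 1
Jul 18 08:00 start J47 → 2
Jul 18 15:00 end J47 → 1
Jul 18 16:00 start J45 → 2
Jul 18 20:30 end J46 → 1
Jul 19 01:30 start J48 → 2
Jul 19 10:30 end J45 → 1
Jul 19 20:00 end J48 → 0
Peak is 2, at Jul 17 10:30 (J43, J44).

2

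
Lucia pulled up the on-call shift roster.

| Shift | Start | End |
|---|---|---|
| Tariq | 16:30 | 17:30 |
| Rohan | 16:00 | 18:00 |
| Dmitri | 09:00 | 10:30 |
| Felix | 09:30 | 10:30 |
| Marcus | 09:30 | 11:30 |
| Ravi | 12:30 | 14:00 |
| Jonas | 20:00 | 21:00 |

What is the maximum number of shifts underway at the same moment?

Sweep the timeline, counting +1 at each start and −1 at each end (ends before starts at a tie):
09:00 start Dmitri → 1
09:30 start Felix → 2
09:30 start Marcus → 3
10:30 end Dmitri → 2
10:30 end Felix → 1
11:30 end Marcus → 0
12:30 start Ravi → 1
14:00 end Ravi → 0
16:00 start Rohan → 1
16:30 start Tariq → 2
17:30 end Tariq → 1
18:00 end Rohan → 0
20:00 start Jonas → 1
21:00 end Jonas → 0
Peak is 3, at 09:30 (Dmitri, Felix, Marcus).

3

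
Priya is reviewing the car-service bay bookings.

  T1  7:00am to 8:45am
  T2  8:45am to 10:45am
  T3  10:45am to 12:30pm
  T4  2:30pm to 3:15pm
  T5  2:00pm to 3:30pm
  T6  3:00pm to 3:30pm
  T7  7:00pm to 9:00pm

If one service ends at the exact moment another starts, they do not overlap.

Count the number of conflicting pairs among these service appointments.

3

Check each pair: they overlap iff neither finishes before the other starts.
Sorted by start: T1, T2, T3, T5, T4, T6, T7.
T2 starts exactly when T1 ends (back-to-back, no overlap) — done with T1.
T3 starts exactly when T2 ends (back-to-back, no overlap) — done with T2.
T5 starts after T3 ends — done with T3.
T4 starts before T5 ends → T5 and T4 overlap.
T6 starts before T5 ends → T5 and T6 overlap.
T7 starts after T5 ends.
T6 starts before T4 ends → T4 and T6 overlap.
T7 starts after T4 ends.
T7 starts after T6 ends.
Overlapping pairs: T4 & T5, T4 & T6, T5 & T6 — 3 in total.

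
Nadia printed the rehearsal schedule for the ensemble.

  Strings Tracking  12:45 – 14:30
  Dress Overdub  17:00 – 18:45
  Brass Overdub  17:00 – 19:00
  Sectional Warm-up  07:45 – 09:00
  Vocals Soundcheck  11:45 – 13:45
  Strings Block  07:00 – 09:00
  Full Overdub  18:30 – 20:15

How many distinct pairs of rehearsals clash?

Sorted by start: Strings Block, Sectional Warm-up, Vocals Soundcheck, Strings Tracking, Brass Overdub, Dress Overdub, Full Overdub.
Sectional Warm-up starts before Strings Block ends → Strings Block and Sectional Warm-up overlap.
Vocals Soundcheck starts after Strings Block ends; Strings Block is clear from here.
Vocals Soundcheck starts after Sectional Warm-up ends; Sectional Warm-up is clear from here.
Strings Tracking starts before Vocals Soundcheck ends → Vocals Soundcheck and Strings Tracking overlap.
Brass Overdub starts after Vocals Soundcheck ends; Vocals Soundcheck is clear from here.
Brass Overdub starts after Strings Tracking ends; Strings Tracking is clear from here.
Dress Overdub starts before Brass Overdub ends → Brass Overdub and Dress Overdub overlap.
Full Overdub starts before Brass Overdub ends → Brass Overdub and Full Overdub overlap.
Full Overdub starts before Dress Overdub ends → Dress Overdub and Full Overdub overlap.
Overlapping pairs: Brass Overdub & Dress Overdub, Brass Overdub & Full Overdub, Dress Overdub & Full Overdub, Sectional Warm-up & Strings Block, Strings Tracking & Vocals Soundcheck — 5 in total.

5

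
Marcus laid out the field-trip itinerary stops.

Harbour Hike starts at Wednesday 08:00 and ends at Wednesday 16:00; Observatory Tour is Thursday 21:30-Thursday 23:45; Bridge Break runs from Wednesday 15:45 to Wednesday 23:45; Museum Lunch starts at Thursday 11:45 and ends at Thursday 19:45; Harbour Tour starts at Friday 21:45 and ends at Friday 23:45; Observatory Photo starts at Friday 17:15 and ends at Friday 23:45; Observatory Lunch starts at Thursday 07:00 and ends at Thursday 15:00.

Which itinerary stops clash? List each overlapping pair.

Sorted by start: Harbour Hike, Bridge Break, Observatory Lunch, Museum Lunch, Observatory Tour, Observatory Photo, Harbour Tour.
Bridge Break starts before Harbour Hike ends → Harbour Hike and Bridge Break overlap.
Observatory Lunch starts after Harbour Hike ends — done with Harbour Hike.
Observatory Lunch starts after Bridge Break ends — done with Bridge Break.
Museum Lunch starts before Observatory Lunch ends → Observatory Lunch and Museum Lunch overlap.
Observatory Tour starts after Observatory Lunch ends — done with Observatory Lunch.
Observatory Tour starts after Museum Lunch ends — done with Museum Lunch.
Observatory Photo starts after Observatory Tour ends — done with Observatory Tour.
Harbour Tour starts before Observatory Photo ends → Observatory Photo and Harbour Tour overlap.

Bridge Break & Harbour Hike, Harbour Tour & Observatory Photo, Museum Lunch & Observatory Lunch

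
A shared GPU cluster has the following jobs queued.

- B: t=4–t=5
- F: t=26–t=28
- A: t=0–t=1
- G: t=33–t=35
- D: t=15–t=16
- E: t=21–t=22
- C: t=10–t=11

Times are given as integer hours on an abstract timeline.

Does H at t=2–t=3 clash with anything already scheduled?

A: ends t=1 at or before H starts t=2 → clear.
B: starts t=4 at or after H ends t=3 → clear.
C: starts t=10 at or after H ends t=3 → clear.
D: starts t=15 at or after H ends t=3 → clear.
E: starts t=21 at or after H ends t=3 → clear.
F: starts t=26 at or after H ends t=3 → clear.
G: starts t=33 at or after H ends t=3 → clear.

No — it doesn't clash with anything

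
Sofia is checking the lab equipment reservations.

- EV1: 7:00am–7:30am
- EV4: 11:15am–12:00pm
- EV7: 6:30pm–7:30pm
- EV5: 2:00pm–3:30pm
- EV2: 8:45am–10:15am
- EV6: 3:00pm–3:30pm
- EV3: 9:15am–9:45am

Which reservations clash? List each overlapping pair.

EV2 & EV3, EV5 & EV6

Sorted by start: EV1, EV2, EV3, EV4, EV5, EV6, EV7.
EV2 starts after EV1 ends — done with EV1.
EV3 starts before EV2 ends → EV2 and EV3 overlap.
EV4 starts after EV2 ends — done with EV2.
EV4 starts after EV3 ends — done with EV3.
EV5 starts after EV4 ends — done with EV4.
EV6 starts before EV5 ends → EV5 and EV6 overlap.
EV7 starts after EV5 ends.
EV7 starts after EV6 ends.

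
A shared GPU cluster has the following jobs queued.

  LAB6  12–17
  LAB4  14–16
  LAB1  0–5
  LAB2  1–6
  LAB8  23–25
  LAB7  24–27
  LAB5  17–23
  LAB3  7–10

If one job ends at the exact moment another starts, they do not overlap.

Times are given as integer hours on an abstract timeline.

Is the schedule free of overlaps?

No

Two intervals overlap when each starts before the other ends.
Sorted by start: LAB1, LAB2, LAB3, LAB6, LAB4, LAB5, LAB8, LAB7.
LAB2 starts before LAB1 ends → LAB1 and LAB2 overlap.
That's a conflict, so the schedule is not conflict-free.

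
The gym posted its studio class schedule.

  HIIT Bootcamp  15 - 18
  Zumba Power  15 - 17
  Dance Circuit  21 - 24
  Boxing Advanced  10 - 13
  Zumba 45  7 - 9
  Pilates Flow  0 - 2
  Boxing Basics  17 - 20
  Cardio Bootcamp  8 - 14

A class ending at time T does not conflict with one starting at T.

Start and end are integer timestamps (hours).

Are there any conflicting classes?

Sorted by start: Pilates Flow, Zumba 45, Cardio Bootcamp, Boxing Advanced, Zumba Power, HIIT Bootcamp, Boxing Basics, Dance Circuit.
Zumba 45 starts after Pilates Flow ends — done with Pilates Flow.
Cardio Bootcamp starts before Zumba 45 ends → Zumba 45 and Cardio Bootcamp overlap.
That's a conflict, so the schedule is not conflict-free.

Yes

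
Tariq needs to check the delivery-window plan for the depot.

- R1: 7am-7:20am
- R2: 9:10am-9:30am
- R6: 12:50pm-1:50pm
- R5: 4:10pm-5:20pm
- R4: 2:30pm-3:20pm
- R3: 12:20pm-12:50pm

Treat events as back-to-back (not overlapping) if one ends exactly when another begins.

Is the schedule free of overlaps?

Sorted by start: R1, R2, R3, R6, R4, R5.
R2 starts after R1 ends, so nothing later overlaps R1 either.
R3 starts after R2 ends, so nothing later overlaps R2 either.
R6 starts exactly when R3 ends (back-to-back, no overlap), so nothing later overlaps R3 either.
R4 starts after R6 ends, so nothing later overlaps R6 either.
R5 starts after R4 ends.
Every pair is clear; the schedule has no overlaps.

Yes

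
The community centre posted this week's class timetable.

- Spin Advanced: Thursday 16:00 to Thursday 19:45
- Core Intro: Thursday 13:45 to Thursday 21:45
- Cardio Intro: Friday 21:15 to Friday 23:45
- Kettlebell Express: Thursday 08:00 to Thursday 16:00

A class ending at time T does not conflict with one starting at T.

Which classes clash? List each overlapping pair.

Core Intro & Kettlebell Express, Core Intro & Spin Advanced

Sorted by start: Kettlebell Express, Core Intro, Spin Advanced, Cardio Intro.
Core Intro starts before Kettlebell Express ends → Kettlebell Express and Core Intro overlap.
Spin Advanced starts exactly when Kettlebell Express ends (back-to-back, no overlap) — done with Kettlebell Express.
Spin Advanced starts before Core Intro ends → Core Intro and Spin Advanced overlap.
Cardio Intro starts after Core Intro ends.
Cardio Intro starts after Spin Advanced ends.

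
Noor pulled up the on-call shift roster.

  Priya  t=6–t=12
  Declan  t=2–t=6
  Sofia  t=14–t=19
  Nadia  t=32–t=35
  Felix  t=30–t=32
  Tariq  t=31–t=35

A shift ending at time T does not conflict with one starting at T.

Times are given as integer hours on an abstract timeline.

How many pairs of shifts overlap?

Check each pair: they overlap iff neither finishes before the other starts.
Sorted by start: Declan, Priya, Sofia, Felix, Tariq, Nadia.
Priya starts exactly when Declan ends (back-to-back, no overlap), so nothing later overlaps Declan either.
Sofia starts after Priya ends, so nothing later overlaps Priya either.
Felix starts after Sofia ends, so nothing later overlaps Sofia either.
Tariq starts before Felix ends → Felix and Tariq overlap.
Nadia starts exactly when Felix ends (back-to-back, no overlap).
Nadia starts before Tariq ends → Tariq and Nadia overlap.
Overlapping pairs: Felix & Tariq, Nadia & Tariq — 2 in total.

2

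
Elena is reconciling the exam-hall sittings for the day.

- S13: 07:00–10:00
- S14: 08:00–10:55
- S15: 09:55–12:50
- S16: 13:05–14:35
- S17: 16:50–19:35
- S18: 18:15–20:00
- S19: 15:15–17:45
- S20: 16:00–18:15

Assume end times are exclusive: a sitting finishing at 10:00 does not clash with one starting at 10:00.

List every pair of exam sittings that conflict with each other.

Sorted by start: S13, S14, S15, S16, S19, S20, S17, S18.
S14 starts before S13 ends → S13 and S14 overlap.
S15 starts before S13 ends → S13 and S15 overlap.
S16 starts after S13 ends, so S13 has no further overlaps.
S15 starts before S14 ends → S14 and S15 overlap.
S16 starts after S14 ends, so S14 has no further overlaps.
S16 starts after S15 ends, so S15 has no further overlaps.
S19 starts after S16 ends, so S16 has no further overlaps.
S20 starts before S19 ends → S19 and S20 overlap.
S17 starts before S19 ends → S19 and S17 overlap.
S18 starts after S19 ends.
S17 starts before S20 ends → S20 and S17 overlap.
S18 starts exactly when S20 ends (back-to-back, no overlap).
S18 starts before S17 ends → S17 and S18 overlap.

S13 & S14, S13 & S15, S14 & S15, S17 & S18, S17 & S19, S17 & S20, S19 & S20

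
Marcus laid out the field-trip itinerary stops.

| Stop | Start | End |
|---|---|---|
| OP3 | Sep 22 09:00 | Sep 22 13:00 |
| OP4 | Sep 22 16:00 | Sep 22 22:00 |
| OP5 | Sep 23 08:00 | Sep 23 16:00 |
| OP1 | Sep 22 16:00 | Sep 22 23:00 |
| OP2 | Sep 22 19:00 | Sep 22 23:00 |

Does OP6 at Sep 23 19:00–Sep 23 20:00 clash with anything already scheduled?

No — it doesn't clash with anything

OP3: ends Sep 22 13:00 at or before OP6 starts Sep 23 19:00 → clear.
OP1: ends Sep 22 23:00 at or before OP6 starts Sep 23 19:00 → clear.
OP4: ends Sep 22 22:00 at or before OP6 starts Sep 23 19:00 → clear.
OP2: ends Sep 22 23:00 at or before OP6 starts Sep 23 19:00 → clear.
OP5: ends Sep 23 16:00 at or before OP6 starts Sep 23 19:00 → clear.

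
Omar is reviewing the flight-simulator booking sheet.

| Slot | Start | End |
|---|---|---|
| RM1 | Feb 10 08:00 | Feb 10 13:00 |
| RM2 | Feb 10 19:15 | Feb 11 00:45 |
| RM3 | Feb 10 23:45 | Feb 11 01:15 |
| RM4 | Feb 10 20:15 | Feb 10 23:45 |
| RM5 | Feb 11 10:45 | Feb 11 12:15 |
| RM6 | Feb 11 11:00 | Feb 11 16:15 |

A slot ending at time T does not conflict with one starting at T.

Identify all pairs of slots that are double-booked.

RM2 & RM3, RM2 & RM4, RM5 & RM6

Two intervals overlap when each starts before the other ends.
Sorted by start: RM1, RM2, RM4, RM3, RM5, RM6.
RM2 starts after RM1 ends, so RM1 has no further overlaps.
RM4 starts before RM2 ends → RM2 and RM4 overlap.
RM3 starts before RM2 ends → RM2 and RM3 overlap.
RM5 starts after RM2 ends, so RM2 has no further overlaps.
RM3 starts exactly when RM4 ends (back-to-back, no overlap), so RM4 has no further overlaps.
RM5 starts after RM3 ends, so RM3 has no further overlaps.
RM6 starts before RM5 ends → RM5 and RM6 overlap.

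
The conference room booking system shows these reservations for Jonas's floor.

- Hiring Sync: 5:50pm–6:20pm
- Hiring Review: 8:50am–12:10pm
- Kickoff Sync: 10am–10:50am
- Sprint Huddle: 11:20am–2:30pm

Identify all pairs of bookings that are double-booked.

Hiring Review & Kickoff Sync, Hiring Review & Sprint Huddle

Two intervals overlap when each starts before the other ends.
Sorted by start: Hiring Review, Kickoff Sync, Sprint Huddle, Hiring Sync.
Kickoff Sync starts before Hiring Review ends → Hiring Review and Kickoff Sync overlap.
Sprint Huddle starts before Hiring Review ends → Hiring Review and Sprint Huddle overlap.
Hiring Sync starts after Hiring Review ends.
Sprint Huddle starts after Kickoff Sync ends, so Kickoff Sync has no further overlaps.
Hiring Sync starts after Sprint Huddle ends.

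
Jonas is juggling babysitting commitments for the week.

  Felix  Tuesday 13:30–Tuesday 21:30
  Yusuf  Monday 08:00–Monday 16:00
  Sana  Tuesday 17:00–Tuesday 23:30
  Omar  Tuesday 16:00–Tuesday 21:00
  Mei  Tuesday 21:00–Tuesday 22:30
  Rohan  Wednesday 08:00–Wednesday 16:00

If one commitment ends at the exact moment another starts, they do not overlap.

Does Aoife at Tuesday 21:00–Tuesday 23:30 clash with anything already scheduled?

Yusuf: ends Monday 16:00 at or before Aoife starts Tuesday 21:00 → clear.
Felix: starts Tuesday 13:30 before Aoife ends Tuesday 23:30, and ends Tuesday 21:30 after Aoife starts Tuesday 21:00 → overlap.
Omar: ends Tuesday 21:00 at or before Aoife starts Tuesday 21:00 → clear.
Sana: starts Tuesday 17:00 before Aoife ends Tuesday 23:30, and ends Tuesday 23:30 after Aoife starts Tuesday 21:00 → overlap.
Mei: starts Tuesday 21:00 before Aoife ends Tuesday 23:30, and ends Tuesday 22:30 after Aoife starts Tuesday 21:00 → overlap.
Rohan: starts Wednesday 08:00 at or after Aoife ends Tuesday 23:30 → clear.
Aoife overlaps Felix, Sana, Mei.

Yes — it overlaps Felix, Mei, Sana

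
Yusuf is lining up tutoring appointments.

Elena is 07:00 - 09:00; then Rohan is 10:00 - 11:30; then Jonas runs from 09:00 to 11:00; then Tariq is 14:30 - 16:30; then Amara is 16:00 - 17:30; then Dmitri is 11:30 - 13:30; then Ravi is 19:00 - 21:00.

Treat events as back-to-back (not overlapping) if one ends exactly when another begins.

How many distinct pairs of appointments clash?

2

Sorted by start: Elena, Jonas, Rohan, Dmitri, Tariq, Amara, Ravi.
Jonas starts exactly when Elena ends (back-to-back, no overlap) — done with Elena.
Rohan starts before Jonas ends → Jonas and Rohan overlap.
Dmitri starts after Jonas ends — done with Jonas.
Dmitri starts exactly when Rohan ends (back-to-back, no overlap) — done with Rohan.
Tariq starts after Dmitri ends — done with Dmitri.
Amara starts before Tariq ends → Tariq and Amara overlap.
Ravi starts after Tariq ends.
Ravi starts after Amara ends.
Overlapping pairs: Amara & Tariq, Jonas & Rohan — 2 in total.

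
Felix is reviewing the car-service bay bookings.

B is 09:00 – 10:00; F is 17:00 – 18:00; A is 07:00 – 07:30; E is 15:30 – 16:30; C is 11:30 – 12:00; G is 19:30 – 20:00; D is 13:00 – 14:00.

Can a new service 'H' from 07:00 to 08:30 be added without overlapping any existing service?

No — it overlaps A

A: starts 07:00 before H ends 08:30, and ends 07:30 after H starts 07:00 → overlap.
B: starts 09:00 at or after H ends 08:30 → clear.
C: starts 11:30 at or after H ends 08:30 → clear.
D: starts 13:00 at or after H ends 08:30 → clear.
E: starts 15:30 at or after H ends 08:30 → clear.
F: starts 17:00 at or after H ends 08:30 → clear.
G: starts 19:30 at or after H ends 08:30 → clear.
H overlaps A.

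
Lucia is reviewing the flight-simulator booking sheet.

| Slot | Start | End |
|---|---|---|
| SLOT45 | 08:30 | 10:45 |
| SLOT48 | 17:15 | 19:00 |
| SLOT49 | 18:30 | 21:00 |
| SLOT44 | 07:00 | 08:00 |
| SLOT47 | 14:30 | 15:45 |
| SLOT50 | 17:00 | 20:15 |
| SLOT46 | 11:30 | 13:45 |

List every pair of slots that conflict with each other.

Sorted by start: SLOT44, SLOT45, SLOT46, SLOT47, SLOT50, SLOT48, SLOT49.
SLOT45 starts after SLOT44 ends, so SLOT44 has no further overlaps.
SLOT46 starts after SLOT45 ends, so SLOT45 has no further overlaps.
SLOT47 starts after SLOT46 ends, so SLOT46 has no further overlaps.
SLOT50 starts after SLOT47 ends, so SLOT47 has no further overlaps.
SLOT48 starts before SLOT50 ends → SLOT50 and SLOT48 overlap.
SLOT49 starts before SLOT50 ends → SLOT50 and SLOT49 overlap.
SLOT49 starts before SLOT48 ends → SLOT48 and SLOT49 overlap.

SLOT48 & SLOT49, SLOT48 & SLOT50, SLOT49 & SLOT50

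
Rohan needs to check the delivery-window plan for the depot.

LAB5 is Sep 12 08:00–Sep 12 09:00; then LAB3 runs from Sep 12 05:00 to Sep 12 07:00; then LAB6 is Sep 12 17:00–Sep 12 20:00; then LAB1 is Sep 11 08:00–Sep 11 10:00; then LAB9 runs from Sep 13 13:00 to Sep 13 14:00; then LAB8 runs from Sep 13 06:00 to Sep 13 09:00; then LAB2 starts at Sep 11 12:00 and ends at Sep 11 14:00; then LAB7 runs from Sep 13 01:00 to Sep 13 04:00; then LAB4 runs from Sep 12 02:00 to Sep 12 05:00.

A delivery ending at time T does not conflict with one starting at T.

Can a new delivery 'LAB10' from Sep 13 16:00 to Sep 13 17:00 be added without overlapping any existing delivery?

LAB1: ends Sep 11 10:00 at or before LAB10 starts Sep 13 16:00 → clear.
LAB2: ends Sep 11 14:00 at or before LAB10 starts Sep 13 16:00 → clear.
LAB4: ends Sep 12 05:00 at or before LAB10 starts Sep 13 16:00 → clear.
LAB3: ends Sep 12 07:00 at or before LAB10 starts Sep 13 16:00 → clear.
LAB5: ends Sep 12 09:00 at or before LAB10 starts Sep 13 16:00 → clear.
LAB6: ends Sep 12 20:00 at or before LAB10 starts Sep 13 16:00 → clear.
LAB7: ends Sep 13 04:00 at or before LAB10 starts Sep 13 16:00 → clear.
LAB8: ends Sep 13 09:00 at or before LAB10 starts Sep 13 16:00 → clear.
LAB9: ends Sep 13 14:00 at or before LAB10 starts Sep 13 16:00 → clear.

Yes — the slot is free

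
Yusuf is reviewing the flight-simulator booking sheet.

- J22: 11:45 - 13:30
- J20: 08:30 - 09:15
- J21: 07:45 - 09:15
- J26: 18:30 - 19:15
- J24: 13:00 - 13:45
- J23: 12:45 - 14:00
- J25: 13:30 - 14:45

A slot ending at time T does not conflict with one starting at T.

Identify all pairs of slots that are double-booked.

J20 & J21, J22 & J23, J22 & J24, J23 & J24, J23 & J25, J24 & J25

Check each pair: they overlap iff neither finishes before the other starts.
Sorted by start: J21, J20, J22, J23, J24, J25, J26.
J20 starts before J21 ends → J21 and J20 overlap.
J22 starts after J21 ends, so nothing later overlaps J21 either.
J22 starts after J20 ends, so nothing later overlaps J20 either.
J23 starts before J22 ends → J22 and J23 overlap.
J24 starts before J22 ends → J22 and J24 overlap.
J25 starts exactly when J22 ends (back-to-back, no overlap), so nothing later overlaps J22 either.
J24 starts before J23 ends → J23 and J24 overlap.
J25 starts before J23 ends → J23 and J25 overlap.
J26 starts after J23 ends.
J25 starts before J24 ends → J24 and J25 overlap.
J26 starts after J24 ends.
J26 starts after J25 ends.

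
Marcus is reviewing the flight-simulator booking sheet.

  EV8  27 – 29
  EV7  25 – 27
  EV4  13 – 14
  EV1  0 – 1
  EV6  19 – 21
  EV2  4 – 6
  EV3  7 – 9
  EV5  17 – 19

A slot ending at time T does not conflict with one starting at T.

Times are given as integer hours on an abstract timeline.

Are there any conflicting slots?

Sorted by start: EV1, EV2, EV3, EV4, EV5, EV6, EV7, EV8.
EV2 starts after EV1 ends, so nothing later overlaps EV1 either.
EV3 starts after EV2 ends, so nothing later overlaps EV2 either.
EV4 starts after EV3 ends, so nothing later overlaps EV3 either.
EV5 starts after EV4 ends, so nothing later overlaps EV4 either.
EV6 starts exactly when EV5 ends (back-to-back, no overlap), so nothing later overlaps EV5 either.
EV7 starts after EV6 ends, so nothing later overlaps EV6 either.
EV8 starts exactly when EV7 ends (back-to-back, no overlap).
Every pair is clear; the schedule has no overlaps.

No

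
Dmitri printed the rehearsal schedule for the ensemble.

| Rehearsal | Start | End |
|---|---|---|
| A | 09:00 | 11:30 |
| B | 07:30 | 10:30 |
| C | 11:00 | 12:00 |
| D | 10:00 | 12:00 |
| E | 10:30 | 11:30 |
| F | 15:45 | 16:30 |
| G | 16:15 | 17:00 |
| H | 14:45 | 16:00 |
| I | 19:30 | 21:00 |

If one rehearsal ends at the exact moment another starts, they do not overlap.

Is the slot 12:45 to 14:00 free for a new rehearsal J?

B: ends 10:30 at or before J starts 12:45 → clear.
A: ends 11:30 at or before J starts 12:45 → clear.
D: ends 12:00 at or before J starts 12:45 → clear.
E: ends 11:30 at or before J starts 12:45 → clear.
C: ends 12:00 at or before J starts 12:45 → clear.
H: starts 14:45 at or after J ends 14:00 → clear.
F: starts 15:45 at or after J ends 14:00 → clear.
G: starts 16:15 at or after J ends 14:00 → clear.
I: starts 19:30 at or after J ends 14:00 → clear.

Yes — the slot is free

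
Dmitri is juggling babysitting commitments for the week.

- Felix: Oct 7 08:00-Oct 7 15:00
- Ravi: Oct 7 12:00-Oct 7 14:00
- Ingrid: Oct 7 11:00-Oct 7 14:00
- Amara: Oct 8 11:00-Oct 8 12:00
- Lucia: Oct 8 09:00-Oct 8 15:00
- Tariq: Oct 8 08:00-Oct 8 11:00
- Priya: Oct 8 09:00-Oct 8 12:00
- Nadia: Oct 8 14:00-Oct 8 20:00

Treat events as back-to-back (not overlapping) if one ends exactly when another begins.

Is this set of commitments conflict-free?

No

Two intervals overlap when each starts before the other ends.
Sorted by start: Felix, Ingrid, Ravi, Tariq, Lucia, Priya, Amara, Nadia.
Ingrid starts before Felix ends → Felix and Ingrid overlap.
That's a conflict, so the schedule is not conflict-free.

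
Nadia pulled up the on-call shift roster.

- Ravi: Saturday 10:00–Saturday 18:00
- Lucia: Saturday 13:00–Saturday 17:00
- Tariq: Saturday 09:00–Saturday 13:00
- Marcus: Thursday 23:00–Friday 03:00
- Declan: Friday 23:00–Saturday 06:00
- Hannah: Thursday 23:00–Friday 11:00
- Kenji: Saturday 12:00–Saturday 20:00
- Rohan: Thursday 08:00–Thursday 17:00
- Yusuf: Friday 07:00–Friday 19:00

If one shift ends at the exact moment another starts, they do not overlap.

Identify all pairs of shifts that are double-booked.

Two intervals overlap when each starts before the other ends.
Sorted by start: Rohan, Marcus, Hannah, Yusuf, Declan, Tariq, Ravi, Kenji, Lucia.
Marcus starts after Rohan ends, so Rohan has no further overlaps.
Hannah starts before Marcus ends → Marcus and Hannah overlap.
Yusuf starts after Marcus ends, so Marcus has no further overlaps.
Yusuf starts before Hannah ends → Hannah and Yusuf overlap.
Declan starts after Hannah ends, so Hannah has no further overlaps.
Declan starts after Yusuf ends, so Yusuf has no further overlaps.
Tariq starts after Declan ends, so Declan has no further overlaps.
Ravi starts before Tariq ends → Tariq and Ravi overlap.
Kenji starts before Tariq ends → Tariq and Kenji overlap.
Lucia starts exactly when Tariq ends (back-to-back, no overlap).
Kenji starts before Ravi ends → Ravi and Kenji overlap.
Lucia starts before Ravi ends → Ravi and Lucia overlap.
Lucia starts before Kenji ends → Kenji and Lucia overlap.

Hannah & Marcus, Hannah & Yusuf, Kenji & Lucia, Kenji & Ravi, Kenji & Tariq, Lucia & Ravi, Ravi & Tariq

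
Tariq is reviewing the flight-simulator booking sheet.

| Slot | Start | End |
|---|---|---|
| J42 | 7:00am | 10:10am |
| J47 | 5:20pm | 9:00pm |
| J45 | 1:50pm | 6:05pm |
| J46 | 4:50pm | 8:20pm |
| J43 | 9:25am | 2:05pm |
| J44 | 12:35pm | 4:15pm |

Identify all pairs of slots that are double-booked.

J42 & J43, J43 & J44, J43 & J45, J44 & J45, J45 & J46, J45 & J47, J46 & J47

Two intervals overlap when each starts before the other ends.
Sorted by start: J42, J43, J44, J45, J46, J47.
J43 starts before J42 ends → J42 and J43 overlap.
J44 starts after J42 ends — done with J42.
J44 starts before J43 ends → J43 and J44 overlap.
J45 starts before J43 ends → J43 and J45 overlap.
J46 starts after J43 ends — done with J43.
J45 starts before J44 ends → J44 and J45 overlap.
J46 starts after J44 ends — done with J44.
J46 starts before J45 ends → J45 and J46 overlap.
J47 starts before J45 ends → J45 and J47 overlap.
J47 starts before J46 ends → J46 and J47 overlap.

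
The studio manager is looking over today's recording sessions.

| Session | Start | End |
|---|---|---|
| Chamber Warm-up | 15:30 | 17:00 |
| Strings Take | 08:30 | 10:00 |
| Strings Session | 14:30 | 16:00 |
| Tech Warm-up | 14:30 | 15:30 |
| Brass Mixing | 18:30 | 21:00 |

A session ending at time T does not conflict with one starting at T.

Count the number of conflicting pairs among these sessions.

2

Sorted by start: Strings Take, Strings Session, Tech Warm-up, Chamber Warm-up, Brass Mixing.
Strings Session starts after Strings Take ends, so nothing later overlaps Strings Take either.
Tech Warm-up starts before Strings Session ends → Strings Session and Tech Warm-up overlap.
Chamber Warm-up starts before Strings Session ends → Strings Session and Chamber Warm-up overlap.
Brass Mixing starts after Strings Session ends.
Chamber Warm-up starts exactly when Tech Warm-up ends (back-to-back, no overlap), so nothing later overlaps Tech Warm-up either.
Brass Mixing starts after Chamber Warm-up ends.
Overlapping pairs: Chamber Warm-up & Strings Session, Strings Session & Tech Warm-up — 2 in total.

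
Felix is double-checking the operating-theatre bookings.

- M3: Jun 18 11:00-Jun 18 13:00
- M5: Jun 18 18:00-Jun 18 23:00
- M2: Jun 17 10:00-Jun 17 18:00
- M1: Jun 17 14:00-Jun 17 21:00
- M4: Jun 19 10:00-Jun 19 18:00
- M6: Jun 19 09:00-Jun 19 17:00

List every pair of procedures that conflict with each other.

M1 & M2, M4 & M6

Sorted by start: M2, M1, M3, M5, M6, M4.
M1 starts before M2 ends → M2 and M1 overlap.
M3 starts after M2 ends, so M2 has no further overlaps.
M3 starts after M1 ends, so M1 has no further overlaps.
M5 starts after M3 ends, so M3 has no further overlaps.
M6 starts after M5 ends, so M5 has no further overlaps.
M4 starts before M6 ends → M6 and M4 overlap.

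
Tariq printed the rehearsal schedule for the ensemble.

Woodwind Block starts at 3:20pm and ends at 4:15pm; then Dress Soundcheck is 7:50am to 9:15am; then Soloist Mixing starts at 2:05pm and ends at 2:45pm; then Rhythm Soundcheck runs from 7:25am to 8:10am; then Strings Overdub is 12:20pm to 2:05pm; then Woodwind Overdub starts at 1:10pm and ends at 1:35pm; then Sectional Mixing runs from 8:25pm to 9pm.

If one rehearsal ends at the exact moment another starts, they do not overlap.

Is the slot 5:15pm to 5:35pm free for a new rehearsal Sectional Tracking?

Rhythm Soundcheck: ends 8:10am at or before Sectional Tracking starts 5:15pm → clear.
Dress Soundcheck: ends 9:15am at or before Sectional Tracking starts 5:15pm → clear.
Strings Overdub: ends 2:05pm at or before Sectional Tracking starts 5:15pm → clear.
Woodwind Overdub: ends 1:35pm at or before Sectional Tracking starts 5:15pm → clear.
Soloist Mixing: ends 2:45pm at or before Sectional Tracking starts 5:15pm → clear.
Woodwind Block: ends 4:15pm at or before Sectional Tracking starts 5:15pm → clear.
Sectional Mixing: starts 8:25pm at or after Sectional Tracking ends 5:35pm → clear.

Yes — the slot is free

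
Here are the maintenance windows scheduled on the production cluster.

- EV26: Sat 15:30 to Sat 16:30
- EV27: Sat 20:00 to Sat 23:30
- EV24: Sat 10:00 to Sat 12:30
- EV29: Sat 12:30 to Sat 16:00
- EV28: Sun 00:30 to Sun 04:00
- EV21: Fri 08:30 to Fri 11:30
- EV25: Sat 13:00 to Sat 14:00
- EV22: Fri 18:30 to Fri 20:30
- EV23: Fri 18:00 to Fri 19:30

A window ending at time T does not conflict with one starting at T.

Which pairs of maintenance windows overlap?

EV22 & EV23, EV25 & EV29, EV26 & EV29

Sorted by start: EV21, EV23, EV22, EV24, EV29, EV25, EV26, EV27, EV28.
EV23 starts after EV21 ends, so nothing later overlaps EV21 either.
EV22 starts before EV23 ends → EV23 and EV22 overlap.
EV24 starts after EV23 ends, so nothing later overlaps EV23 either.
EV24 starts after EV22 ends, so nothing later overlaps EV22 either.
EV29 starts exactly when EV24 ends (back-to-back, no overlap), so nothing later overlaps EV24 either.
EV25 starts before EV29 ends → EV29 and EV25 overlap.
EV26 starts before EV29 ends → EV29 and EV26 overlap.
EV27 starts after EV29 ends, so nothing later overlaps EV29 either.
EV26 starts after EV25 ends, so nothing later overlaps EV25 either.
EV27 starts after EV26 ends, so nothing later overlaps EV26 either.
EV28 starts after EV27 ends.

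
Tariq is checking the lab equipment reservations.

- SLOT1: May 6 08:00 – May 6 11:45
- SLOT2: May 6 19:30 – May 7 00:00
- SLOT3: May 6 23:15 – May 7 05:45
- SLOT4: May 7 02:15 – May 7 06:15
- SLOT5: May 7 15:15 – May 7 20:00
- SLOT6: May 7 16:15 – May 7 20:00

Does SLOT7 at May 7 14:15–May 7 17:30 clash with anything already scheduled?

Yes — it overlaps SLOT5, SLOT6

SLOT1: ends May 6 11:45 at or before SLOT7 starts May 7 14:15 → clear.
SLOT2: ends May 7 00:00 at or before SLOT7 starts May 7 14:15 → clear.
SLOT3: ends May 7 05:45 at or before SLOT7 starts May 7 14:15 → clear.
SLOT4: ends May 7 06:15 at or before SLOT7 starts May 7 14:15 → clear.
SLOT5: starts May 7 15:15 before SLOT7 ends May 7 17:30, and ends May 7 20:00 after SLOT7 starts May 7 14:15 → overlap.
SLOT6: starts May 7 16:15 before SLOT7 ends May 7 17:30, and ends May 7 20:00 after SLOT7 starts May 7 14:15 → overlap.
SLOT7 overlaps SLOT5, SLOT6.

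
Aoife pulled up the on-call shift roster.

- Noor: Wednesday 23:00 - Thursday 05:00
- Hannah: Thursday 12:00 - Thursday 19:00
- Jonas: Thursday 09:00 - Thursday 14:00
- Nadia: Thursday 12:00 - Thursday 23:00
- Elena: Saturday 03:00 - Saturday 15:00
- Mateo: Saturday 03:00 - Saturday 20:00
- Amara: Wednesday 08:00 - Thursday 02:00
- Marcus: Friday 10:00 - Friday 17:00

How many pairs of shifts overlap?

Sorted by start: Amara, Noor, Jonas, Hannah, Nadia, Marcus, Mateo, Elena.
Noor starts before Amara ends → Amara and Noor overlap.
Jonas starts after Amara ends; Amara is clear from here.
Jonas starts after Noor ends; Noor is clear from here.
Hannah starts before Jonas ends → Jonas and Hannah overlap.
Nadia starts before Jonas ends → Jonas and Nadia overlap.
Marcus starts after Jonas ends; Jonas is clear from here.
Nadia starts before Hannah ends → Hannah and Nadia overlap.
Marcus starts after Hannah ends; Hannah is clear from here.
Marcus starts after Nadia ends; Nadia is clear from here.
Mateo starts after Marcus ends; Marcus is clear from here.
Elena starts before Mateo ends → Mateo and Elena overlap.
Overlapping pairs: Amara & Noor, Elena & Mateo, Hannah & Jonas, Hannah & Nadia, Jonas & Nadia — 5 in total.

5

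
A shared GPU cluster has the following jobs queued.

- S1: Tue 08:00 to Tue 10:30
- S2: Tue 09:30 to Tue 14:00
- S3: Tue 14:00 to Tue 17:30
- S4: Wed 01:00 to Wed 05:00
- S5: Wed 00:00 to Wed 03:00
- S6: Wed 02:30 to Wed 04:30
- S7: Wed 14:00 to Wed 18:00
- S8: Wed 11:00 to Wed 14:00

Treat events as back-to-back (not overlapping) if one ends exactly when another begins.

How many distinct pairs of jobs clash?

Check each pair: they overlap iff neither finishes before the other starts.
Sorted by start: S1, S2, S3, S5, S4, S6, S8, S7.
S2 starts before S1 ends → S1 and S2 overlap.
S3 starts after S1 ends, so nothing later overlaps S1 either.
S3 starts exactly when S2 ends (back-to-back, no overlap), so nothing later overlaps S2 either.
S5 starts after S3 ends, so nothing later overlaps S3 either.
S4 starts before S5 ends → S5 and S4 overlap.
S6 starts before S5 ends → S5 and S6 overlap.
S8 starts after S5 ends, so nothing later overlaps S5 either.
S6 starts before S4 ends → S4 and S6 overlap.
S8 starts after S4 ends, so nothing later overlaps S4 either.
S8 starts after S6 ends, so nothing later overlaps S6 either.
S7 starts exactly when S8 ends (back-to-back, no overlap).
Overlapping pairs: S1 & S2, S4 & S5, S4 & S6, S5 & S6 — 4 in total.

4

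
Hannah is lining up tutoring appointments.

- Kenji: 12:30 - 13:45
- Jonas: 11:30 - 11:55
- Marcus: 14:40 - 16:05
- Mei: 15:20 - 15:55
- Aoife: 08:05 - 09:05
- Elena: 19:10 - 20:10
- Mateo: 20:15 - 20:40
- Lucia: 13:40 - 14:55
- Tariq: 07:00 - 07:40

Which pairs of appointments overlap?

Kenji & Lucia, Lucia & Marcus, Marcus & Mei

Two intervals overlap when each starts before the other ends.
Sorted by start: Tariq, Aoife, Jonas, Kenji, Lucia, Marcus, Mei, Elena, Mateo.
Aoife starts after Tariq ends, so nothing later overlaps Tariq either.
Jonas starts after Aoife ends, so nothing later overlaps Aoife either.
Kenji starts after Jonas ends, so nothing later overlaps Jonas either.
Lucia starts before Kenji ends → Kenji and Lucia overlap.
Marcus starts after Kenji ends, so nothing later overlaps Kenji either.
Marcus starts before Lucia ends → Lucia and Marcus overlap.
Mei starts after Lucia ends, so nothing later overlaps Lucia either.
Mei starts before Marcus ends → Marcus and Mei overlap.
Elena starts after Marcus ends, so nothing later overlaps Marcus either.
Elena starts after Mei ends, so nothing later overlaps Mei either.
Mateo starts after Elena ends.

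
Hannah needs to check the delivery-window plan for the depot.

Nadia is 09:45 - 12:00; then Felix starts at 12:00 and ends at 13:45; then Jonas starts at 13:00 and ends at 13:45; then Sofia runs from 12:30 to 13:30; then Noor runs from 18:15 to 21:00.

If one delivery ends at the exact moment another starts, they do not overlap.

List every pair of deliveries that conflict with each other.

Sorted by start: Nadia, Felix, Sofia, Jonas, Noor.
Felix starts exactly when Nadia ends (back-to-back, no overlap); Nadia is clear from here.
Sofia starts before Felix ends → Felix and Sofia overlap.
Jonas starts before Felix ends → Felix and Jonas overlap.
Noor starts after Felix ends.
Jonas starts before Sofia ends → Sofia and Jonas overlap.
Noor starts after Sofia ends.
Noor starts after Jonas ends.

Felix & Jonas, Felix & Sofia, Jonas & Sofia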